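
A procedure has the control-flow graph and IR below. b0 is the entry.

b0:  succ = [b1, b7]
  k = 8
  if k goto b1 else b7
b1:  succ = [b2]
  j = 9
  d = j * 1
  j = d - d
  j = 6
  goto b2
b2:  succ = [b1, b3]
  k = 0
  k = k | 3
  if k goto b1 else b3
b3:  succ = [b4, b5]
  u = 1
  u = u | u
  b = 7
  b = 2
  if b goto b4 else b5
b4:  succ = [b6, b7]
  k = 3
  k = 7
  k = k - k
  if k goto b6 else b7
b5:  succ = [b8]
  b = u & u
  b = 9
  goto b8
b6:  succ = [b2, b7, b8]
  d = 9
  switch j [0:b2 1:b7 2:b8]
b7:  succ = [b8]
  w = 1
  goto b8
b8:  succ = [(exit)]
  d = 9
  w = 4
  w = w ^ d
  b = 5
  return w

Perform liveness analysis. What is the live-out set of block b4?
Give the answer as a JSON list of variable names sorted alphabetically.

def/use:
  b0 def {k} use ∅
  b1 def {d,j} use ∅
  b2 def {k} use ∅
  b3 def {b,u} use ∅
  b4 def {k} use ∅
  b5 def {b} use {u}
  b6 def {d} use {j}
  b7 def {w} use ∅
  b8 def {b,d,w} use ∅

Liveness:
  b0 li=∅ lo=∅
  b1 li=∅ lo={j}
  b2 li={j} lo={j}
  b3 li={j} lo={j,u}
  b4 li={j} lo={j}
  b5 li={u} lo=∅
  b6 li={j} lo={j}
  b7 li=∅ lo=∅
  b8 li=∅ lo=∅

live-out(b4) = ["j"]

Answer: ["j"]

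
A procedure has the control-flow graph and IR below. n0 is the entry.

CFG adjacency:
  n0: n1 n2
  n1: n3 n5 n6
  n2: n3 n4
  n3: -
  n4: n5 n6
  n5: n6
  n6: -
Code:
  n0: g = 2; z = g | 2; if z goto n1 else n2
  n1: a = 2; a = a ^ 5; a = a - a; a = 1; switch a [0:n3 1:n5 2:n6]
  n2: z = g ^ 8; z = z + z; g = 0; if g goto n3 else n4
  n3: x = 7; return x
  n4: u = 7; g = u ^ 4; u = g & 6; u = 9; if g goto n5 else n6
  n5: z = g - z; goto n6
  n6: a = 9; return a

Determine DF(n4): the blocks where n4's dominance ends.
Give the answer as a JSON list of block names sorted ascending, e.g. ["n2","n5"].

Answer: ["n5", "n6"]

Analysis:
idom tree: n1←n0 n2←n0 n3←n0 n4←n2 n5←n0 n6←n0
Dom∩ at merges:
  n3: preds {n1,n2}: {n0,n1} ∩ {n0,n2} = {n0}; idom=n0
  n5: preds {n1,n4}: {n0,n1} ∩ {n0,n2,n4} = {n0}; idom=n0
  n6: preds {n1,n4,n5}: {n0,n1} ∩ {n0,n2,n4} ∩ {n0,n5} = {n0}; idom=n0

DF walk-up:
  join n3 pred n1: n1 stop@n0
  join n3 pred n2: n2 stop@n0
  join n5 pred n1: n1 stop@n0
  join n5 pred n4: n4→n2 stop@n0
  join n6 pred n1: n1 stop@n0
  join n6 pred n4: n4→n2 stop@n0
  join n6 pred n5: n5 stop@n0
  n0: DF=∅
  n1: DF={n3,n5,n6}
  n2: DF={n3,n5,n6}
  n3: DF=∅
  n4: DF={n5,n6}
  n5: DF={n6}
  n6: DF=∅

DF(n4) = ["n5", "n6"]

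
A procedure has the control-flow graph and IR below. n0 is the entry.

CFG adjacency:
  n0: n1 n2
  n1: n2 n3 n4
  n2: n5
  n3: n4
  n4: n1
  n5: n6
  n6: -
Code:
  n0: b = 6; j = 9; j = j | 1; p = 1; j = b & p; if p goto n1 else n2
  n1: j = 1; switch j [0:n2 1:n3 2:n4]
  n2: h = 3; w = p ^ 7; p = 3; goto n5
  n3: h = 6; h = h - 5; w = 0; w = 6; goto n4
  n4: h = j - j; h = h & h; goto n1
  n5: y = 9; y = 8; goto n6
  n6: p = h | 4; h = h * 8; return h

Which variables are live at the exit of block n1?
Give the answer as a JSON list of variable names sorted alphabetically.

Block summaries:
  n0 def {b,j,p} use ∅
  n1 def {j} use ∅
  n2 def {h,p,w} use {p}
  n3 def {h,w} use ∅
  n4 def {h} use {j}
  n5 def {y} use ∅
  n6 def {h,p} use {h}

Liveness:
  live n0: ∅→{p}
  live n1: {p}→{j,p}
  live n2: {p}→{h}
  live n3: {j,p}→{j,p}
  live n4: {j,p}→{p}
  live n5: {h}→{h}
  live n6: {h}→∅

live-out(n1) = ["j", "p"]

Answer: ["j", "p"]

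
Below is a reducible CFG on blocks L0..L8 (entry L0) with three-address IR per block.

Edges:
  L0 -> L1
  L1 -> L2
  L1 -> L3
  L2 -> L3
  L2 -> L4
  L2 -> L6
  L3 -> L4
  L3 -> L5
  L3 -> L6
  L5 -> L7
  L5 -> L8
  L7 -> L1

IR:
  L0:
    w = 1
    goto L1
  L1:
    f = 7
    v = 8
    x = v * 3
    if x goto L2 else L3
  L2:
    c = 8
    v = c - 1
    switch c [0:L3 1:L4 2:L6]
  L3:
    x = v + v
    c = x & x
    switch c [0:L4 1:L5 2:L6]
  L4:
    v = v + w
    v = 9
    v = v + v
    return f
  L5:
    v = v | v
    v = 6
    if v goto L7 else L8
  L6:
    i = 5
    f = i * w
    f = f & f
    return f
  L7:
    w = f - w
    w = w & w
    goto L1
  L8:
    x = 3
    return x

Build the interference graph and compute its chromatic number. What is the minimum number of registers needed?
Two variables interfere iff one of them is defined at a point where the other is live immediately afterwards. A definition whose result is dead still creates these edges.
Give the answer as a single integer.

def/use:
  L0 def {w} use ∅
  L1 def {f,v,x} use ∅
  L2 def {c,v} use ∅
  L3 def {c,x} use {v}
  L4 def {v} use {f,v,w}
  L5 def {v} use {v}
  L6 def {f,i} use {w}
  L7 def {w} use {f,w}
  L8 def {x} use ∅

Backward fixpoint:
  L0: in=∅ out={w}
  L1: in={w} out={f,v,w}
  L2: in={f,w} out={f,v,w}
  L3: in={f,v,w} out={f,v,w}
  L4: in={f,v,w} out=∅
  L5: in={f,v,w} out={f,w}
  L6: in={w} out=∅
  L7: in={f,w} out={w}
  L8: in=∅ out=∅

Conflict graph:
  c: {f,v,w}
  f: {c,v,w,x}
  i: {w}
  v: {c,f,w,x}
  w: {c,f,i,v,x}
  x: {f,v,w}

Colouring:
  {c,f,v,w} pairwise interfere (4-clique) ⇒ χ ≥ 4
  4-colouring: c0={w}  c1={f,i}  c2={v}  c3={c,x}
  χ = 4

Answer: 4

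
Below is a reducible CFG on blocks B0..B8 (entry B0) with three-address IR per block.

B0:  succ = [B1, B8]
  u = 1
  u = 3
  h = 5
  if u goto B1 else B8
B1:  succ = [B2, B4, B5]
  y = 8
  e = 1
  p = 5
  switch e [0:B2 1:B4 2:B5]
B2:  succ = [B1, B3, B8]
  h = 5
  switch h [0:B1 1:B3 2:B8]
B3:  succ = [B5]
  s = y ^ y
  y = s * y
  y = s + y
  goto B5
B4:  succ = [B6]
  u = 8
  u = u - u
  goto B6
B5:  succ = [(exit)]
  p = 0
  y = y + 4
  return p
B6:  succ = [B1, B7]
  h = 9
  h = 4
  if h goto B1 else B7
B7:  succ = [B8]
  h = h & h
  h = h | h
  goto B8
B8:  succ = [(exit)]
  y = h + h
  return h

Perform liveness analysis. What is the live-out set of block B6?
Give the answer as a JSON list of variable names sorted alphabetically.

def/use:
  B0: def={h,u} ue=∅
  B1: def={e,p,y} ue=∅
  B2: def={h} ue=∅
  B3: def={s,y} ue={y}
  B4: def={u} ue=∅
  B5: def={p,y} ue={y}
  B6: def={h} ue=∅
  B7: def={h} ue={h}
  B8: def={y} ue={h}

Live sets:
  B0 li=∅ lo={h}
  B1 li=∅ lo={y}
  B2 li={y} lo={h,y}
  B3 li={y} lo={y}
  B4 li=∅ lo=∅
  B5 li={y} lo=∅
  B6 li=∅ lo={h}
  B7 li={h} lo={h}
  B8 li={h} lo=∅

live-out(B6) = ["h"]

Answer: ["h"]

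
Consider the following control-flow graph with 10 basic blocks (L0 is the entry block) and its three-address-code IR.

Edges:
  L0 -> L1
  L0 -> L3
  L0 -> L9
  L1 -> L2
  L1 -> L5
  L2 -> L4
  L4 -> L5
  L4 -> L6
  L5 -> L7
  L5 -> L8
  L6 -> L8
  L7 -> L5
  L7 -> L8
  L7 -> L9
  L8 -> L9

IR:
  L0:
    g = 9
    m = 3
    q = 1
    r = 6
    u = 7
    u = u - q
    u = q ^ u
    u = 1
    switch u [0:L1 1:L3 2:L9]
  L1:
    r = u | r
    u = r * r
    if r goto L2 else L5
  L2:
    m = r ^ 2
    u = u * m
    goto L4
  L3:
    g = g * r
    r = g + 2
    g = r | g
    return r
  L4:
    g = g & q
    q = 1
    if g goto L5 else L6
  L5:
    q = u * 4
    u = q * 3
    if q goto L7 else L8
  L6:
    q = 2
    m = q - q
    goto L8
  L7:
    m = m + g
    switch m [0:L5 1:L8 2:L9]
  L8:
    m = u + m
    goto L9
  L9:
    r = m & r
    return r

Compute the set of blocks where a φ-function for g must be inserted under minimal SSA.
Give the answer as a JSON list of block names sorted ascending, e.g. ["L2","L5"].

idom tree: L1←L0 L2←L1 L3←L0 L4←L2 L5←L1 L6←L4 L7←L5 L8←L1 L9←L0
Dom∩ at merges:
  L5: preds {L1,L4,L7}: {L0,L1} ∩ {L0,L1,L2,L4} ∩ {L0,L1,L5,L7} = {L0,L1}; idom=L1
  L8: preds {L5,L6,L7}: {L0,L1,L5} ∩ {L0,L1,L2,L4,L6} ∩ {L0,L1,L5,L7} = {L0,L1}; idom=L1
  L9: preds {L0,L7,L8}: {L0} ∩ {L0,L1,L5,L7} ∩ {L0,L1,L8} = {L0}; idom=L0

DF derivation:
  join L5 pred L1: · stop@L1
  join L5 pred L4: L4→L2 stop@L1
  join L5 pred L7: L7→L5 stop@L1
  join L8 pred L5: L5 stop@L1
  join L8 pred L6: L6→L4→L2 stop@L1
  join L8 pred L7: L7→L5 stop@L1
  join L9 pred L0: · stop@L0
  join L9 pred L7: L7→L5→L1 stop@L0
  join L9 pred L8: L8→L1 stop@L0
  L0: DF=∅
  L1: DF={L9}
  L2: DF={L5,L8}
  L3: DF=∅
  L4: DF={L5,L8}
  L5: DF={L5,L8,L9}
  L6: DF={L8}
  L7: DF={L5,L8,L9}
  L8: DF={L9}
  L9: DF=∅

φ for g: defs {L0,L3,L4}
  DF⁺ = {L5,L8,L9}

Answer: ["L5", "L8", "L9"]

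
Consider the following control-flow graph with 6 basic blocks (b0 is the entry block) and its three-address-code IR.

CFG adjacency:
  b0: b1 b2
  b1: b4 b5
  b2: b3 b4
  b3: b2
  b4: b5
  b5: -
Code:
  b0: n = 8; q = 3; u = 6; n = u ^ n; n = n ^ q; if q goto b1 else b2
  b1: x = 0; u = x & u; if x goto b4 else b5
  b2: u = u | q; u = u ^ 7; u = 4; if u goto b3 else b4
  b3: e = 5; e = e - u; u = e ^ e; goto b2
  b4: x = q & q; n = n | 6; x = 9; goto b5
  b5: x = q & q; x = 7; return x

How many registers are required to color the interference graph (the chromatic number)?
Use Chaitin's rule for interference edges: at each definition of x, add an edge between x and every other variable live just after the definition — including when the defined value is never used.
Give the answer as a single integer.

Answer: 4

Working:
Per-block:
  b0: {n,q,u} / ∅
  b1: {u,x} / {u}
  b2: {u} / {q,u}
  b3: {e,u} / {u}
  b4: {n,x} / {n,q}
  b5: {x} / {q}

Live sets:
  b0 li=∅ lo={n,q,u}
  b1 li={n,q,u} lo={n,q}
  b2 li={n,q,u} lo={n,q,u}
  b3 li={n,q,u} lo={n,q,u}
  b4 li={n,q} lo={q}
  b5 li={q} lo=∅

Conflict graph:
  e↔{n,q,u}
  n↔{e,q,u,x}
  q↔{e,n,u,x}
  u↔{e,n,q,x}
  x↔{n,q,u}

Colouring:
  clique {e,n,q,u} ⇒ need ≥ 4
  4-colouring: r0={n}  r1={q}  r2={u}  r3={e,x}
  χ = 4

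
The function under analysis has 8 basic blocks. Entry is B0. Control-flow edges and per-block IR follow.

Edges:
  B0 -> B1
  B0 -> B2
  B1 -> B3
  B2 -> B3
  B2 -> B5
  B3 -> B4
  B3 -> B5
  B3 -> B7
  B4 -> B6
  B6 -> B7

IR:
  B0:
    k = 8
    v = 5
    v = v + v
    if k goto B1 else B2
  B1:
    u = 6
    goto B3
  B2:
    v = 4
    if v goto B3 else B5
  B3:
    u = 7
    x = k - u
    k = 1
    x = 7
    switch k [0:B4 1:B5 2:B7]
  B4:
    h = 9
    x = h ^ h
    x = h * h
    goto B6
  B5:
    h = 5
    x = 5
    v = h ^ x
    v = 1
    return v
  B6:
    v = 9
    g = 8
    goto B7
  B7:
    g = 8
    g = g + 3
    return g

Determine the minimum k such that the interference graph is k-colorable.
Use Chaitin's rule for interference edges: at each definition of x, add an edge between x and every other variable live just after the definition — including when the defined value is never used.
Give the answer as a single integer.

Answer: 2

Working:
Per-block:
  B0 def {k,v} use ∅
  B1 def {u} use ∅
  B2 def {v} use ∅
  B3 def {k,u,x} use {k}
  B4 def {h,x} use ∅
  B5 def {h,v,x} use ∅
  B6 def {g,v} use ∅
  B7 def {g} use ∅

Backward fixpoint:
  B0 li=∅ lo={k}
  B1 li={k} lo={k}
  B2 li={k} lo={k}
  B3 li={k} lo=∅
  B4 li=∅ lo=∅
  B5 li=∅ lo=∅
  B6 li=∅ lo=∅
  B7 li=∅ lo=∅

Conflict graph:
  g: ∅
  h: {x}
  k: {u,v,x}
  u: {k}
  v: {k}
  x: {h,k}

Registers:
  {h,x} pairwise interfere (2-clique) ⇒ χ ≥ 2
  assign g→R0 h→R0 k→R0 u→R1 v→R1 x→R1 — no edge inside a register ⇒ χ ≤ 2
  χ = 2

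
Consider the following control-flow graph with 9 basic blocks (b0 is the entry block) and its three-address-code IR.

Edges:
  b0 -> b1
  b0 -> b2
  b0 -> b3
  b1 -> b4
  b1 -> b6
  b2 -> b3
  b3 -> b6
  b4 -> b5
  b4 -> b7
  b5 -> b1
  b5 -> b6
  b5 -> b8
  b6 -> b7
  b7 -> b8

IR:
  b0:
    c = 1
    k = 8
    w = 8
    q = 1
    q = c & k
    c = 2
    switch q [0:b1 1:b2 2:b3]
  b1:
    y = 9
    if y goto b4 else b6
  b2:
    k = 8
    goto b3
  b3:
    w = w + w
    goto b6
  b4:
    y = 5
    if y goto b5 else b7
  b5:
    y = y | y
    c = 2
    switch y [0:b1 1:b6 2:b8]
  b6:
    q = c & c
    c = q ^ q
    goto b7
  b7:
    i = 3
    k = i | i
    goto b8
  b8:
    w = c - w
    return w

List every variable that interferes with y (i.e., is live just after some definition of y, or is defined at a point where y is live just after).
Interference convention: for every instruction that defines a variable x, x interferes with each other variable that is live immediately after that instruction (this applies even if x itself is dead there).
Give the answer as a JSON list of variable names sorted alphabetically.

def/use:
  b0: def={c,k,q,w} ue=∅
  b1: def={y} ue=∅
  b2: def={k} ue=∅
  b3: def={w} ue={w}
  b4: def={y} ue=∅
  b5: def={c,y} ue={y}
  b6: def={c,q} ue={c}
  b7: def={i,k} ue=∅
  b8: def={w} ue={c,w}

Live sets:
  live b0: ∅→{c,w}
  live b1: {c,w}→{c,w}
  live b2: {c,w}→{c,w}
  live b3: {c,w}→{c,w}
  live b4: {c,w}→{c,w,y}
  live b5: {w,y}→{c,w}
  live b6: {c,w}→{c,w}
  live b7: {c,w}→{c,w}
  live b8: {c,w}→∅

Interfere edges:
  c: {i,k,q,w,y}
  i: {c,w}
  k: {c,q,w}
  q: {c,k,w}
  w: {c,i,k,q,y}
  y: {c,w}

N(y) = ["c", "w"]

Answer: ["c", "w"]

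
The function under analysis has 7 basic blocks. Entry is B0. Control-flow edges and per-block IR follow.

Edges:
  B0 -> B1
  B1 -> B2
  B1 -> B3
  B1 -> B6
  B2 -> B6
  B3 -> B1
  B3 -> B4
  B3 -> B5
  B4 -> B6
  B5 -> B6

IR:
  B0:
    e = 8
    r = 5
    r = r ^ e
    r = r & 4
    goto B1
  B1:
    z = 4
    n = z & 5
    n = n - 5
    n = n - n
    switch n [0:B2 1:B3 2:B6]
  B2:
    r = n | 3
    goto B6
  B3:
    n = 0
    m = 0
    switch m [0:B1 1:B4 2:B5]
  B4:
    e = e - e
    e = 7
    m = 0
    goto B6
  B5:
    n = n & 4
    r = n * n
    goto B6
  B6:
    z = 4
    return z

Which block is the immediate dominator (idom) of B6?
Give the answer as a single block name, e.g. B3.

Answer: B1

Analysis:
idom tree: B1←B0 B2←B1 B3←B1 B4←B3 B5←B3 B6←B1
Dom at joins:
  B1: preds {B0,B3}: {B0} ∩ {B0,B1,B3} = {B0}; idom=B0
  B6: preds {B1,B2,B4,B5}: {B0,B1} ∩ {B0,B1,B2} ∩ {B0,B1,B3,B4} ∩ {B0,B1,B3,B5} = {B0,B1}; idom=B1

idom(B6) = B1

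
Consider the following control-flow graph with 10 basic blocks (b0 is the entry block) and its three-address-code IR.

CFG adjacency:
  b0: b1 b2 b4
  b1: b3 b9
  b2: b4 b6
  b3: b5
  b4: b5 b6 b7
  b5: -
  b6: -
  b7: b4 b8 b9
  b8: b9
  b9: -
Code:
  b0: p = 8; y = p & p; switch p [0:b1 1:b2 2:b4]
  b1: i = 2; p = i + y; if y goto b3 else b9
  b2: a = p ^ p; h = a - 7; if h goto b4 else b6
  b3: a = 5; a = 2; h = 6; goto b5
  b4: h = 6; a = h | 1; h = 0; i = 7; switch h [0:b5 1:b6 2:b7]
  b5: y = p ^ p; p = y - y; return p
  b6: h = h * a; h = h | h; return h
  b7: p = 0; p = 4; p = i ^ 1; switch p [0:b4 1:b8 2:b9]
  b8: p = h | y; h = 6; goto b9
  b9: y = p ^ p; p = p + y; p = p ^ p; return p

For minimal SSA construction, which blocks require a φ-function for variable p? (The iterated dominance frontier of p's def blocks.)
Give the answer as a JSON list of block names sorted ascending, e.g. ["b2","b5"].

Answer: ["b4", "b5", "b6", "b9"]

Working:
idom tree: b1←b0 b2←b0 b3←b1 b4←b0 b5←b0 b6←b0 b7←b4 b8←b7 b9←b0
Join-block Dom:
  b4: preds {b0,b2,b7}: {b0} ∩ {b0,b2} ∩ {b0,b4,b7} = {b0}; idom=b0
  b5: preds {b3,b4}: {b0,b1,b3} ∩ {b0,b4} = {b0}; idom=b0
  b6: preds {b2,b4}: {b0,b2} ∩ {b0,b4} = {b0}; idom=b0
  b9: preds {b1,b7,b8}: {b0,b1} ∩ {b0,b4,b7} ∩ {b0,b4,b7,b8} = {b0}; idom=b0

DF walk-up:
  b4←b0: walk · to b0
  b4←b2: walk b2 to b0
  b4←b7: walk b7→b4 to b0
  b5←b3: walk b3→b1 to b0
  b5←b4: walk b4 to b0
  b6←b2: walk b2 to b0
  b6←b4: walk b4 to b0
  b9←b1: walk b1 to b0
  b9←b7: walk b7→b4 to b0
  b9←b8: walk b8→b7→b4 to b0
  b0: DF=∅
  b1: DF={b5,b9}
  b2: DF={b4,b6}
  b3: DF={b5}
  b4: DF={b4,b5,b6,b9}
  b5: DF=∅
  b6: DF=∅
  b7: DF={b4,b9}
  b8: DF={b9}
  b9: DF=∅

φ for p: defs {b0,b1,b5,b7,b8,b9}
  DF⁺ = {b4,b5,b6,b9}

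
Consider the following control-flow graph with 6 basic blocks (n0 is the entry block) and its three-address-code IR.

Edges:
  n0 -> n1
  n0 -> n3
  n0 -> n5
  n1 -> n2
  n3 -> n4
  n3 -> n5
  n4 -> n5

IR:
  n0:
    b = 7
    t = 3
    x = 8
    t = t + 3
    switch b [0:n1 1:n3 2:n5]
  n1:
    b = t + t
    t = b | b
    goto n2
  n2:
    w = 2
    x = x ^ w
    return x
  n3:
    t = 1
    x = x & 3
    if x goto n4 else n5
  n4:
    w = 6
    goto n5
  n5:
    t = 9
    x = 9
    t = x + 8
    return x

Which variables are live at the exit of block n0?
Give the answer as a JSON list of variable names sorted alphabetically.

Block summaries:
  n0 def {b,t,x} use ∅
  n1 def {b,t} use {t}
  n2 def {w,x} use {x}
  n3 def {t,x} use {x}
  n4 def {w} use ∅
  n5 def {t,x} use ∅

Live sets:
  n0: in=∅ out={t,x}
  n1: in={t,x} out={x}
  n2: in={x} out=∅
  n3: in={x} out=∅
  n4: in=∅ out=∅
  n5: in=∅ out=∅

live-out(n0) = ["t", "x"]

Answer: ["t", "x"]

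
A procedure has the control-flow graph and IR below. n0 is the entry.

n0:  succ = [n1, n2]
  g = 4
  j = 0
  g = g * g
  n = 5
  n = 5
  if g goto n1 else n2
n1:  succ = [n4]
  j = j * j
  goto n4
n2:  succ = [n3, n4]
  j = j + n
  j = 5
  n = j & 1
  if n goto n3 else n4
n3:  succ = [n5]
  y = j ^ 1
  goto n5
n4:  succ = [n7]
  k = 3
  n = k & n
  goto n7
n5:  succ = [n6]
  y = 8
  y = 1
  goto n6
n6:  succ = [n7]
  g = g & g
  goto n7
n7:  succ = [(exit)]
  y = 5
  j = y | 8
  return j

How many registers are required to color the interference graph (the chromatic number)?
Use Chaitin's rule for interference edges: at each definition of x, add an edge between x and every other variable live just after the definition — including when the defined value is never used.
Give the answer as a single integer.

Per-block:
  n0: def={g,j,n} ue=∅
  n1: def={j} ue={j}
  n2: def={j,n} ue={j,n}
  n3: def={y} ue={j}
  n4: def={k,n} ue={n}
  n5: def={y} ue=∅
  n6: def={g} ue={g}
  n7: def={j,y} ue=∅

Backward fixpoint:
  live n0: ∅→{g,j,n}
  live n1: {j,n}→{n}
  live n2: {g,j,n}→{g,j,n}
  live n3: {g,j}→{g}
  live n4: {n}→∅
  live n5: {g}→{g}
  live n6: {g}→∅
  live n7: ∅→∅

Interference:
  g — {j,n,y}
  j — {g,n}
  k — {n}
  n — {g,j,k}
  y — {g}

Colouring:
  lower bound: {g,j,n} mutually conflict ⇒ χ ≥ 3
  3-colouring: c0={g,k}  c1={n,y}  c2={j}
  χ = 3

Answer: 3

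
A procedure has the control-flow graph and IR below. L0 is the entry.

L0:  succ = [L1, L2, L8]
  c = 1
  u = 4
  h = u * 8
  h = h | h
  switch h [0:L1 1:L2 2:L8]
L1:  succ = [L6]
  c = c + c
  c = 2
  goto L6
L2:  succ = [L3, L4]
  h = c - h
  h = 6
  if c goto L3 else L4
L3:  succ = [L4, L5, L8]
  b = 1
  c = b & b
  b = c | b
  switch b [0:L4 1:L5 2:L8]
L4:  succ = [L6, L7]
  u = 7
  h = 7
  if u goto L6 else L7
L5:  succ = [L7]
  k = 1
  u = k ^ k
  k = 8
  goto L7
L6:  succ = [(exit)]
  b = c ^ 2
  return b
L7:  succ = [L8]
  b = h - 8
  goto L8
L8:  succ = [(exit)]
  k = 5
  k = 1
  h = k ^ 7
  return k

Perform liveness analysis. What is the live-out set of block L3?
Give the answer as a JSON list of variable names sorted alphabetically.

Answer: ["c", "h"]

Derivation:
def/use:
  L0: {c,h,u} / ∅
  L1: {c} / {c}
  L2: {h} / {c,h}
  L3: {b,c} / ∅
  L4: {h,u} / ∅
  L5: {k,u} / ∅
  L6: {b} / {c}
  L7: {b} / {h}
  L8: {h,k} / ∅

Live sets:
  L0: in=∅ out={c,h}
  L1: in={c} out={c}
  L2: in={c,h} out={c,h}
  L3: in={h} out={c,h}
  L4: in={c} out={c,h}
  L5: in={h} out={h}
  L6: in={c} out=∅
  L7: in={h} out=∅
  L8: in=∅ out=∅

live-out(L3) = ["c", "h"]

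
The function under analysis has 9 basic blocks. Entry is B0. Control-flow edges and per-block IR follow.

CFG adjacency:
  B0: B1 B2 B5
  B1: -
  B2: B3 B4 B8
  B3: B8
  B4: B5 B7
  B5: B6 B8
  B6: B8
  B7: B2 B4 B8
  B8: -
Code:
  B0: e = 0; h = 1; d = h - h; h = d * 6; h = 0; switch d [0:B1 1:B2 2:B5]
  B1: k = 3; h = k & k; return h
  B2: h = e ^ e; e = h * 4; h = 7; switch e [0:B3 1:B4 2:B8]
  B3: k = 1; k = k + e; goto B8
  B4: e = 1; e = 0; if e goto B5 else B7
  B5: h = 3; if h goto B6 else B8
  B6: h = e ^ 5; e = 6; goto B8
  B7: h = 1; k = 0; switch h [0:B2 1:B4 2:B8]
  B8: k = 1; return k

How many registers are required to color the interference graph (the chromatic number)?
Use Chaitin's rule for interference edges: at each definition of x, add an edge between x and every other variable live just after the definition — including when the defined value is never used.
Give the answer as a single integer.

Answer: 3

Working:
Per-block:
  B0 def {d,e,h} use ∅
  B1 def {h,k} use ∅
  B2 def {e,h} use {e}
  B3 def {k} use {e}
  B4 def {e} use ∅
  B5 def {h} use ∅
  B6 def {e,h} use {e}
  B7 def {h,k} use ∅
  B8 def {k} use ∅

Liveness:
  B0: in=∅ out={e}
  B1: in=∅ out=∅
  B2: in={e} out={e}
  B3: in={e} out=∅
  B4: in=∅ out={e}
  B5: in={e} out={e}
  B6: in={e} out=∅
  B7: in={e} out={e}
  B8: in=∅ out=∅

Interfere edges:
  d: {e,h}
  e: {d,h,k}
  h: {d,e,k}
  k: {e,h}

Registers:
  {d,e,h} pairwise interfere (3-clique) ⇒ χ ≥ 3
  3-colouring: R0={e}  R1={h}  R2={d,k}
  χ = 3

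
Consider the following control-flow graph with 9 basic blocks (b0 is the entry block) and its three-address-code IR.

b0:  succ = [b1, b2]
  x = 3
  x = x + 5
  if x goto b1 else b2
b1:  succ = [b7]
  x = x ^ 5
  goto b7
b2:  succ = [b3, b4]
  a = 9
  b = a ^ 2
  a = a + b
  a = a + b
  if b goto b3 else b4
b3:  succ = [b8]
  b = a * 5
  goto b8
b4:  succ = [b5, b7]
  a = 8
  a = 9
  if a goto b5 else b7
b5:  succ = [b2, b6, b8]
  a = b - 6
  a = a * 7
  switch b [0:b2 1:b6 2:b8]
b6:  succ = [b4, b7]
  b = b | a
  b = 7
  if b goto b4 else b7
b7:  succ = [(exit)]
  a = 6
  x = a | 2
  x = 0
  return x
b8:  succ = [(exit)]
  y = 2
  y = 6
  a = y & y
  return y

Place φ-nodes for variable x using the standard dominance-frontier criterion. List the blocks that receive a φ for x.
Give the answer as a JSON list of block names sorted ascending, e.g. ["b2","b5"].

Answer: ["b7"]

Derivation:
idom tree: b1←b0 b2←b0 b3←b2 b4←b2 b5←b4 b6←b5 b7←b0 b8←b2
Join-block Dom:
  b2: preds {b0,b5}: {b0} ∩ {b0,b2,b4,b5} = {b0}; idom=b0
  b4: preds {b2,b6}: {b0,b2} ∩ {b0,b2,b4,b5,b6} = {b0,b2}; idom=b2
  b7: preds {b1,b4,b6}: {b0,b1} ∩ {b0,b2,b4} ∩ {b0,b2,b4,b5,b6} = {b0}; idom=b0
  b8: preds {b3,b5}: {b0,b2,b3} ∩ {b0,b2,b4,b5} = {b0,b2}; idom=b2

Frontier:
  join b2 pred b0: · stop@b0
  join b2 pred b5: b5→b4→b2 stop@b0
  join b4 pred b2: · stop@b2
  join b4 pred b6: b6→b5→b4 stop@b2
  join b7 pred b1: b1 stop@b0
  join b7 pred b4: b4→b2 stop@b0
  join b7 pred b6: b6→b5→b4→b2 stop@b0
  join b8 pred b3: b3 stop@b2
  join b8 pred b5: b5→b4 stop@b2
  b0: DF=∅
  b1: DF={b7}
  b2: DF={b2,b7}
  b3: DF={b8}
  b4: DF={b2,b4,b7,b8}
  b5: DF={b2,b4,b7,b8}
  b6: DF={b4,b7}
  b7: DF=∅
  b8: DF=∅

φ for x: defs {b0,b1,b7}
  DF⁺ = {b7}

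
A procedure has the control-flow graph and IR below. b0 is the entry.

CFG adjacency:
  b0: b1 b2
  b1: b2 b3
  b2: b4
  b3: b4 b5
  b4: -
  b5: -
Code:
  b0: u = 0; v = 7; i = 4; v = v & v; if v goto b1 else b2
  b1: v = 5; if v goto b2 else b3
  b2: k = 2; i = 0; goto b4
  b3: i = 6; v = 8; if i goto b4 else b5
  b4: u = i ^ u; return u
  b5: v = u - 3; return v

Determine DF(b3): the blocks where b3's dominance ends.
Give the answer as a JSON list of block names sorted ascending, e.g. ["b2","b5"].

Answer: ["b4"]

Analysis:
idom tree: b1←b0 b2←b0 b3←b1 b4←b0 b5←b3
Join-block Dom:
  b2: preds {b0,b1}: {b0} ∩ {b0,b1} = {b0}; idom=b0
  b4: preds {b2,b3}: {b0,b2} ∩ {b0,b1,b3} = {b0}; idom=b0

Frontier:
  b2←b0: walk · to b0
  b2←b1: walk b1 to b0
  b4←b2: walk b2 to b0
  b4←b3: walk b3→b1 to b0
  DF(b0)=∅
  DF(b1)={b2,b4}
  DF(b2)={b4}
  DF(b3)={b4}
  DF(b4)=∅
  DF(b5)=∅

DF(b3) = ["b4"]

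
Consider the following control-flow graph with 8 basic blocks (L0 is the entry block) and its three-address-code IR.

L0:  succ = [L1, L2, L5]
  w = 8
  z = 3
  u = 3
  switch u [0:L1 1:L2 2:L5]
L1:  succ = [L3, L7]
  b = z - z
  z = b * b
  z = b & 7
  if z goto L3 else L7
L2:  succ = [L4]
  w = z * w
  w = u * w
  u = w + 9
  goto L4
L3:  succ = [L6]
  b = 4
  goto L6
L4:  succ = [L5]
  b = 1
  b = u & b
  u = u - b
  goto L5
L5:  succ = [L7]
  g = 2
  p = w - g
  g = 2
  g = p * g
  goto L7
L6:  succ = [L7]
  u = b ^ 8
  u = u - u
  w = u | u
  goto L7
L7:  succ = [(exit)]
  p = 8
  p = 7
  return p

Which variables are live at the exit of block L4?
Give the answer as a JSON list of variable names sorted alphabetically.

Answer: ["w"]

Derivation:
def/use:
  L0 def {u,w,z} use ∅
  L1 def {b,z} use {z}
  L2 def {u,w} use {u,w,z}
  L3 def {b} use ∅
  L4 def {b,u} use {u}
  L5 def {g,p} use {w}
  L6 def {u,w} use {b}
  L7 def {p} use ∅

Liveness:
  L0 li=∅ lo={u,w,z}
  L1 li={z} lo=∅
  L2 li={u,w,z} lo={u,w}
  L3 li=∅ lo={b}
  L4 li={u,w} lo={w}
  L5 li={w} lo=∅
  L6 li={b} lo=∅
  L7 li=∅ lo=∅

live-out(L4) = ["w"]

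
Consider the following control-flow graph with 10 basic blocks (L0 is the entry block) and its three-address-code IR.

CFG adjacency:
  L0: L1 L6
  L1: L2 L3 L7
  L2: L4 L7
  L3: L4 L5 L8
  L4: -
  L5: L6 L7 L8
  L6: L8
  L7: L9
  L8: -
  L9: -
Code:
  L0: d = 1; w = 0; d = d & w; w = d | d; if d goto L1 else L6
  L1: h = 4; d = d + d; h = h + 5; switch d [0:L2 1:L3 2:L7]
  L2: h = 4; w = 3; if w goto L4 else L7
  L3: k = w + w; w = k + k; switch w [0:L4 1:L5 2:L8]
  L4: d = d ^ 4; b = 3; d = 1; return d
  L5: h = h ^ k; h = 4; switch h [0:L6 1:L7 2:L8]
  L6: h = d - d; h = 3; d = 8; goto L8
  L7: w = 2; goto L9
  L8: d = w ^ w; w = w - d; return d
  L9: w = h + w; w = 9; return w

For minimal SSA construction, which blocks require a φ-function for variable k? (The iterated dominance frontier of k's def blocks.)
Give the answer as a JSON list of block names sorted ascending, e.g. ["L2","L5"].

idom tree: L1←L0 L2←L1 L3←L1 L4←L1 L5←L3 L6←L0 L7←L1 L8←L0 L9←L7
Dom∩ at merges:
  L4: preds {L2,L3}: {L0,L1,L2} ∩ {L0,L1,L3} = {L0,L1}; idom=L1
  L6: preds {L0,L5}: {L0} ∩ {L0,L1,L3,L5} = {L0}; idom=L0
  L7: preds {L1,L2,L5}: {L0,L1} ∩ {L0,L1,L2} ∩ {L0,L1,L3,L5} = {L0,L1}; idom=L1
  L8: preds {L3,L5,L6}: {L0,L1,L3} ∩ {L0,L1,L3,L5} ∩ {L0,L6} = {L0}; idom=L0

DF walk-up:
  join L4 pred L2: L2 stop@L1
  join L4 pred L3: L3 stop@L1
  join L6 pred L0: · stop@L0
  join L6 pred L5: L5→L3→L1 stop@L0
  join L7 pred L1: · stop@L1
  join L7 pred L2: L2 stop@L1
  join L7 pred L5: L5→L3 stop@L1
  join L8 pred L3: L3→L1 stop@L0
  join L8 pred L5: L5→L3→L1 stop@L0
  join L8 pred L6: L6 stop@L0
  L0 → ∅
  L1 → {L6,L8}
  L2 → {L4,L7}
  L3 → {L4,L6,L7,L8}
  L4 → ∅
  L5 → {L6,L7,L8}
  L6 → {L8}
  L7 → ∅
  L8 → ∅
  L9 → ∅

φ for k: defs {L3}
  DF⁺ = {L4,L6,L7,L8}

Answer: ["L4", "L6", "L7", "L8"]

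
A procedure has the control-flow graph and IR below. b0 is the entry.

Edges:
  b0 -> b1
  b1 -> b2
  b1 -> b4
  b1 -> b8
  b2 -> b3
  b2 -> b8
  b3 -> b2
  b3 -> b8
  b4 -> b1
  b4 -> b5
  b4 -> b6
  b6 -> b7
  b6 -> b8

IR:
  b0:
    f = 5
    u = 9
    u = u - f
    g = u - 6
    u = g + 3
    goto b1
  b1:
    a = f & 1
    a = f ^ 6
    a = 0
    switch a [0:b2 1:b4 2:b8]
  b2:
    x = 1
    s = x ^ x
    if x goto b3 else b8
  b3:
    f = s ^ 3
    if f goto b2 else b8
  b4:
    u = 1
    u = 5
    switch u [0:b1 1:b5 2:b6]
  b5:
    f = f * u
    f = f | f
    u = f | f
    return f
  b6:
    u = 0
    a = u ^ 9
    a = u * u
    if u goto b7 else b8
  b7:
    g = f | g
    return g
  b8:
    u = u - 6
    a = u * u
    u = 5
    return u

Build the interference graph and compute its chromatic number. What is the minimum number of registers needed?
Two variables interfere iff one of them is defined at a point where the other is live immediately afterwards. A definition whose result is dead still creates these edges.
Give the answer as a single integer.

Answer: 4

Derivation:
def/use:
  b0 def {f,g,u} use ∅
  b1 def {a} use {f}
  b2 def {s,x} use ∅
  b3 def {f} use {s}
  b4 def {u} use ∅
  b5 def {f,u} use {f,u}
  b6 def {a,u} use ∅
  b7 def {g} use {f,g}
  b8 def {a,u} use {u}

Liveness:
  b0 li=∅ lo={f,g,u}
  b1 li={f,g,u} lo={f,g,u}
  b2 li={u} lo={s,u}
  b3 li={s,u} lo={u}
  b4 li={f,g} lo={f,g,u}
  b5 li={f,u} lo=∅
  b6 li={f,g} lo={f,g,u}
  b7 li={f,g} lo=∅
  b8 li={u} lo=∅

Interference:
  a↔{f,g,u}
  f↔{a,g,u}
  g↔{a,f,u}
  s↔{u,x}
  u↔{a,f,g,s,x}
  x↔{s,u}

Registers:
  clique {a,f,g,u} ⇒ need ≥ 4
  assign a→c1 f→c2 g→c3 s→c1 u→c0 x→c2 — no edge inside a register ⇒ χ ≤ 4
  χ = 4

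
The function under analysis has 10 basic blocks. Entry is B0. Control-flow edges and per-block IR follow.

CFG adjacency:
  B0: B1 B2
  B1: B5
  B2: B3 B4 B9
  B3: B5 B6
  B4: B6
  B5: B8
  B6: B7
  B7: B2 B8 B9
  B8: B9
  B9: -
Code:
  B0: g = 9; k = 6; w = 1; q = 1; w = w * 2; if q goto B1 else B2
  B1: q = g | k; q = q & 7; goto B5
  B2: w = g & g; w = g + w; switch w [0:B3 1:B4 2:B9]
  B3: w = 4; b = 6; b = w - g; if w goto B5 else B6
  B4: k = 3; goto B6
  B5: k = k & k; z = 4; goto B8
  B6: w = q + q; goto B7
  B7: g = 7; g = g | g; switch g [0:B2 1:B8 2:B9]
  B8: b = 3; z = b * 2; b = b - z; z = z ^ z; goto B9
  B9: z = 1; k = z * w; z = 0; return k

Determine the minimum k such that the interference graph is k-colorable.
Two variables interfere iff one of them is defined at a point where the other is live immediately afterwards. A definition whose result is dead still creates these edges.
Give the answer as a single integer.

def/use:
  B0: def={g,k,q,w} ue=∅
  B1: def={q} ue={g,k}
  B2: def={w} ue={g}
  B3: def={b,w} ue={g}
  B4: def={k} ue=∅
  B5: def={k,z} ue={k}
  B6: def={w} ue={q}
  B7: def={g} ue=∅
  B8: def={b,z} ue=∅
  B9: def={k,z} ue={w}

Liveness:
  B0: in=∅ out={g,k,q,w}
  B1: in={g,k,w} out={k,w}
  B2: in={g,k,q} out={g,k,q,w}
  B3: in={g,k,q} out={k,q,w}
  B4: in={q} out={k,q}
  B5: in={k,w} out={w}
  B6: in={k,q} out={k,q,w}
  B7: in={k,q,w} out={g,k,q,w}
  B8: in={w} out={w}
  B9: in={w} out=∅

Interfere edges:
  b: {g,k,q,w,z}
  g: {b,k,q,w}
  k: {b,g,q,w,z}
  q: {b,g,k,w}
  w: {b,g,k,q,z}
  z: {b,k,w}

Colouring:
  {b,g,k,q,w} pairwise interfere (5-clique) ⇒ χ ≥ 5
  assign b→R0 g→R3 k→R1 q→R4 w→R2 z→R3 — no edge inside a register ⇒ χ ≤ 5
  χ = 5

Answer: 5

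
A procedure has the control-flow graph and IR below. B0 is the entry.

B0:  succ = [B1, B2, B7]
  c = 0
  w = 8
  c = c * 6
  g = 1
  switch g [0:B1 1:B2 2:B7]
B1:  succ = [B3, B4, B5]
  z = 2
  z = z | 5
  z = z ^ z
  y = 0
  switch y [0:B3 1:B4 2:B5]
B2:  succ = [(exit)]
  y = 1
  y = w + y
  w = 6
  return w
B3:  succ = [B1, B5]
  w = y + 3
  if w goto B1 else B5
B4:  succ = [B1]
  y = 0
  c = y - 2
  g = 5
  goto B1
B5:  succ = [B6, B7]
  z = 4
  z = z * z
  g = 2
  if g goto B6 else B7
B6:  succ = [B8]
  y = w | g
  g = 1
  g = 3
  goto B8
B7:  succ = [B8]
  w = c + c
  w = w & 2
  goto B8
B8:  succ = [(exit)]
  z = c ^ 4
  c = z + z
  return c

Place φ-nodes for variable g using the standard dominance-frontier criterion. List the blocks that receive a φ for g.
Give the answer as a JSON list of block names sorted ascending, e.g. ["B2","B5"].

idom tree: B1←B0 B2←B0 B3←B1 B4←B1 B5←B1 B6←B5 B7←B0 B8←B0
Dom∩ at merges:
  B1: preds {B0,B3,B4}: {B0} ∩ {B0,B1,B3} ∩ {B0,B1,B4} = {B0}; idom=B0
  B5: preds {B1,B3}: {B0,B1} ∩ {B0,B1,B3} = {B0,B1}; idom=B1
  B7: preds {B0,B5}: {B0} ∩ {B0,B1,B5} = {B0}; idom=B0
  B8: preds {B6,B7}: {B0,B1,B5,B6} ∩ {B0,B7} = {B0}; idom=B0

DF walk-up:
  join B1 pred B0: · stop@B0
  join B1 pred B3: B3→B1 stop@B0
  join B1 pred B4: B4→B1 stop@B0
  join B5 pred B1: · stop@B1
  join B5 pred B3: B3 stop@B1
  join B7 pred B0: · stop@B0
  join B7 pred B5: B5→B1 stop@B0
  join B8 pred B6: B6→B5→B1 stop@B0
  join B8 pred B7: B7 stop@B0
  B0: DF=∅
  B1: DF={B1,B7,B8}
  B2: DF=∅
  B3: DF={B1,B5}
  B4: DF={B1}
  B5: DF={B7,B8}
  B6: DF={B8}
  B7: DF={B8}
  B8: DF=∅

φ for g: defs {B0,B4,B5,B6}
  DF⁺ = {B1,B7,B8}

Answer: ["B1", "B7", "B8"]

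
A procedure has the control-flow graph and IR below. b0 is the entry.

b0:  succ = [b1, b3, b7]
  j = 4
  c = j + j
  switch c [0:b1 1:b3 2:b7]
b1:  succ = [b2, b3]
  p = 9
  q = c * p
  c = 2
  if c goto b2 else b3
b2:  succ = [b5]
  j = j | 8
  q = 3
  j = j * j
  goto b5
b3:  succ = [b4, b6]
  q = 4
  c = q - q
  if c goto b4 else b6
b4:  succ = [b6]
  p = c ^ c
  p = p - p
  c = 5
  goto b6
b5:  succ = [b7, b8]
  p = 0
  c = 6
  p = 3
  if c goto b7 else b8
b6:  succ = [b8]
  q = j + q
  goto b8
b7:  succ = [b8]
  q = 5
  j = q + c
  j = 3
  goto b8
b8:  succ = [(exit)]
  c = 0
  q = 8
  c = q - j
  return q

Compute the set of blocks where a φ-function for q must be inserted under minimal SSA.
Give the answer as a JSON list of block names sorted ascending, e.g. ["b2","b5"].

idom tree: b1←b0 b2←b1 b3←b0 b4←b3 b5←b2 b6←b3 b7←b0 b8←b0
Dom∩ at merges:
  b3: preds {b0,b1}: {b0} ∩ {b0,b1} = {b0}; idom=b0
  b6: preds {b3,b4}: {b0,b3} ∩ {b0,b3,b4} = {b0,b3}; idom=b3
  b7: preds {b0,b5}: {b0} ∩ {b0,b1,b2,b5} = {b0}; idom=b0
  b8: preds {b5,b6,b7}: {b0,b1,b2,b5} ∩ {b0,b3,b6} ∩ {b0,b7} = {b0}; idom=b0

Frontier:
  b3←b0: walk · to b0
  b3←b1: walk b1 to b0
  b6←b3: walk · to b3
  b6←b4: walk b4 to b3
  b7←b0: walk · to b0
  b7←b5: walk b5→b2→b1 to b0
  b8←b5: walk b5→b2→b1 to b0
  b8←b6: walk b6→b3 to b0
  b8←b7: walk b7 to b0
  b0 → ∅
  b1 → {b3,b7,b8}
  b2 → {b7,b8}
  b3 → {b8}
  b4 → {b6}
  b5 → {b7,b8}
  b6 → {b8}
  b7 → {b8}
  b8 → ∅

φ for q: defs {b1,b2,b3,b6,b7,b8}
  DF⁺ = {b3,b7,b8}

Answer: ["b3", "b7", "b8"]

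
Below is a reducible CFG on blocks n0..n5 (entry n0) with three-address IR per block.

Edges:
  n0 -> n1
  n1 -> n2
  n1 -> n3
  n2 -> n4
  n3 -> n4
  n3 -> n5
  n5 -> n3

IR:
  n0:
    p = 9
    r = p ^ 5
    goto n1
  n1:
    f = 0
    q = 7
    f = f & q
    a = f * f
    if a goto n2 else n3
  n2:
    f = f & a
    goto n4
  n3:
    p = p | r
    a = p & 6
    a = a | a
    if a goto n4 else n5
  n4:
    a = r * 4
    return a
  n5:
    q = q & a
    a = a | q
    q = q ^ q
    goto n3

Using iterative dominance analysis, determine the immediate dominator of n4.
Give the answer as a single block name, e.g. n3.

idom tree: n1←n0 n2←n1 n3←n1 n4←n1 n5←n3
Join-block Dom:
  n3: preds {n1,n5}: {n0,n1} ∩ {n0,n1,n3,n5} = {n0,n1}; idom=n1
  n4: preds {n2,n3}: {n0,n1,n2} ∩ {n0,n1,n3} = {n0,n1}; idom=n1

idom(n4) = n1

Answer: n1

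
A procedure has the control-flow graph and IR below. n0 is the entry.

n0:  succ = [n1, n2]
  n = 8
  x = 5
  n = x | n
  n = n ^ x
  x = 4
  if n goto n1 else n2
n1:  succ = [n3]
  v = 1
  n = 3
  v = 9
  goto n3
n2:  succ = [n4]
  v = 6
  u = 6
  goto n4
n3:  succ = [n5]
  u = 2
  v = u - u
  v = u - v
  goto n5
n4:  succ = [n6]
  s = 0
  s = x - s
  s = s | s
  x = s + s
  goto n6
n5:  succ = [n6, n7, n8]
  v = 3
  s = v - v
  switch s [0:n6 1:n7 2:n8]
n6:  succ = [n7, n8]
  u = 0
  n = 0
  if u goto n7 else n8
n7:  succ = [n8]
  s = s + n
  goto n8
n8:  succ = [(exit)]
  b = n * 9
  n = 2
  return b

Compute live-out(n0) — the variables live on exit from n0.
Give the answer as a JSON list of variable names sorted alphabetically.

Answer: ["x"]

Derivation:
Per-block:
  n0: def={n,x} ue=∅
  n1: def={n,v} ue=∅
  n2: def={u,v} ue=∅
  n3: def={u,v} ue=∅
  n4: def={s,x} ue={x}
  n5: def={s,v} ue=∅
  n6: def={n,u} ue=∅
  n7: def={s} ue={n,s}
  n8: def={b,n} ue={n}

Live sets:
  n0 li=∅ lo={x}
  n1 li=∅ lo={n}
  n2 li={x} lo={x}
  n3 li={n} lo={n}
  n4 li={x} lo={s}
  n5 li={n} lo={n,s}
  n6 li={s} lo={n,s}
  n7 li={n,s} lo={n}
  n8 li={n} lo=∅

live-out(n0) = ["x"]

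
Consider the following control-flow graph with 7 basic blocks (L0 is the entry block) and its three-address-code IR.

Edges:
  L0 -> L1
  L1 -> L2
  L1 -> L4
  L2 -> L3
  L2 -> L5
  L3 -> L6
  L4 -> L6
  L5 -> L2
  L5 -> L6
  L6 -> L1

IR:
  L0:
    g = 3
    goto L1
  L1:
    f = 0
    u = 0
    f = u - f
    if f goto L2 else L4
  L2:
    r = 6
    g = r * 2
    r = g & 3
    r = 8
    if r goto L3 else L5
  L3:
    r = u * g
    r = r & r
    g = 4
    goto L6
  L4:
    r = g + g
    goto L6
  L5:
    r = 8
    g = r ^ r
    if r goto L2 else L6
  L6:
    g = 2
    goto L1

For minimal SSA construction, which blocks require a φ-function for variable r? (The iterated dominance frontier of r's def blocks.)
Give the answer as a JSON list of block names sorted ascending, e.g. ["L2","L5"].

Answer: ["L1", "L2", "L6"]

Working:
idom tree: L1←L0 L2←L1 L3←L2 L4←L1 L5←L2 L6←L1
Dom∩ at merges:
  L1: preds {L0,L6}: {L0} ∩ {L0,L1,L6} = {L0}; idom=L0
  L2: preds {L1,L5}: {L0,L1} ∩ {L0,L1,L2,L5} = {L0,L1}; idom=L1
  L6: preds {L3,L4,L5}: {L0,L1,L2,L3} ∩ {L0,L1,L4} ∩ {L0,L1,L2,L5} = {L0,L1}; idom=L1

DF walk-up:
  L1←L0: walk · to L0
  L1←L6: walk L6→L1 to L0
  L2←L1: walk · to L1
  L2←L5: walk L5→L2 to L1
  L6←L3: walk L3→L2 to L1
  L6←L4: walk L4 to L1
  L6←L5: walk L5→L2 to L1
  L0: DF=∅
  L1: DF={L1}
  L2: DF={L2,L6}
  L3: DF={L6}
  L4: DF={L6}
  L5: DF={L2,L6}
  L6: DF={L1}

φ for r: defs {L2,L3,L4,L5}
  DF⁺ = {L1,L2,L6}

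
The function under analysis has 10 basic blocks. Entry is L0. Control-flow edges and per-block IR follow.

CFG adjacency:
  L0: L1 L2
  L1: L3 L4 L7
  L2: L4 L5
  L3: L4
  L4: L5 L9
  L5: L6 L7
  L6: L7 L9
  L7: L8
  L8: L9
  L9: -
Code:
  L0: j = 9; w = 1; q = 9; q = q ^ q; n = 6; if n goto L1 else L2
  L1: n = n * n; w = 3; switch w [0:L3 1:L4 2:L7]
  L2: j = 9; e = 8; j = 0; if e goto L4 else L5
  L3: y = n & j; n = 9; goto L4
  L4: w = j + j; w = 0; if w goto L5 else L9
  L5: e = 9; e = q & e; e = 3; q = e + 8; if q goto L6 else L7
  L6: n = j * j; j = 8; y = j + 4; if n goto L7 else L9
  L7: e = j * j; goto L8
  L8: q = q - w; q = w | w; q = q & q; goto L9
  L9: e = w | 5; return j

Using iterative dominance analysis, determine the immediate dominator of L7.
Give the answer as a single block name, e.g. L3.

idom tree: L1←L0 L2←L0 L3←L1 L4←L0 L5←L0 L6←L5 L7←L0 L8←L7 L9←L0
Dom∩ at merges:
  L4: preds {L1,L2,L3}: {L0,L1} ∩ {L0,L2} ∩ {L0,L1,L3} = {L0}; idom=L0
  L5: preds {L2,L4}: {L0,L2} ∩ {L0,L4} = {L0}; idom=L0
  L7: preds {L1,L5,L6}: {L0,L1} ∩ {L0,L5} ∩ {L0,L5,L6} = {L0}; idom=L0
  L9: preds {L4,L6,L8}: {L0,L4} ∩ {L0,L5,L6} ∩ {L0,L7,L8} = {L0}; idom=L0

idom(L7) = L0

Answer: L0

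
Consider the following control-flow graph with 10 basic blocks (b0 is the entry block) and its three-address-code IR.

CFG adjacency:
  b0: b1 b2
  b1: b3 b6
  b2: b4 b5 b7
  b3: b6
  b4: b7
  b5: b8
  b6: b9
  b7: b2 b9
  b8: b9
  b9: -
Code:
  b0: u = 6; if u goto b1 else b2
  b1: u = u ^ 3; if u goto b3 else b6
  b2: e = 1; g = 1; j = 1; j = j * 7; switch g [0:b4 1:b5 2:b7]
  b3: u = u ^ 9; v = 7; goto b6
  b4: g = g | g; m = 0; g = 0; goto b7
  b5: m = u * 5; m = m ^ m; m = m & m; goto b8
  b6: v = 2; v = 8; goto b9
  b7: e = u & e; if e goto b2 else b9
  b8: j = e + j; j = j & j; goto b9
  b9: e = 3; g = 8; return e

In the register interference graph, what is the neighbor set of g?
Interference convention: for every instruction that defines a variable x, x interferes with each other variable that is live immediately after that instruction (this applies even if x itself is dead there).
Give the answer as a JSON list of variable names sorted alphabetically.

Answer: ["e", "j", "u"]

Analysis:
def/use:
  b0: def={u} ue=∅
  b1: def={u} ue={u}
  b2: def={e,g,j} ue=∅
  b3: def={u,v} ue={u}
  b4: def={g,m} ue={g}
  b5: def={m} ue={u}
  b6: def={v} ue=∅
  b7: def={e} ue={e,u}
  b8: def={j} ue={e,j}
  b9: def={e,g} ue=∅

Live sets:
  b0 li=∅ lo={u}
  b1 li={u} lo={u}
  b2 li={u} lo={e,g,j,u}
  b3 li={u} lo=∅
  b4 li={e,g,u} lo={e,u}
  b5 li={e,j,u} lo={e,j}
  b6 li=∅ lo=∅
  b7 li={e,u} lo={u}
  b8 li={e,j} lo=∅
  b9 li=∅ lo=∅

Conflict graph:
  e: {g,j,m,u}
  g: {e,j,u}
  j: {e,g,m,u}
  m: {e,j,u}
  u: {e,g,j,m}
  v: ∅

N(g) = ["e", "j", "u"]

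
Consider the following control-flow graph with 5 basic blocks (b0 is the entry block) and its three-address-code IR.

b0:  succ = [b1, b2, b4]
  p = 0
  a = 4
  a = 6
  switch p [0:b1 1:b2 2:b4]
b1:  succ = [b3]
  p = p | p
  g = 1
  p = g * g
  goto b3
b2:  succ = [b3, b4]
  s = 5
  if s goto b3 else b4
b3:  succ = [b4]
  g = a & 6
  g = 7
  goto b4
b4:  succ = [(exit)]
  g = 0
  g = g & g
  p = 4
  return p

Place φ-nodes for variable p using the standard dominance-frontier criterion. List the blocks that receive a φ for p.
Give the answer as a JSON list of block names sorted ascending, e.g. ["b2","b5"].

Answer: ["b3", "b4"]

Working:
idom tree: b1←b0 b2←b0 b3←b0 b4←b0
Join-block Dom:
  b3: preds {b1,b2}: {b0,b1} ∩ {b0,b2} = {b0}; idom=b0
  b4: preds {b0,b2,b3}: {b0} ∩ {b0,b2} ∩ {b0,b3} = {b0}; idom=b0

DF walk-up:
  b3←b1: walk b1 to b0
  b3←b2: walk b2 to b0
  b4←b0: walk · to b0
  b4←b2: walk b2 to b0
  b4←b3: walk b3 to b0
  DF(b0)=∅
  DF(b1)={b3}
  DF(b2)={b3,b4}
  DF(b3)={b4}
  DF(b4)=∅

φ for p: defs {b0,b1,b4}
  DF⁺ = {b3,b4}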